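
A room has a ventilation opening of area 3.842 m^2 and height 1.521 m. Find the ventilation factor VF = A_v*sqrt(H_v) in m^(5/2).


sqrt(H_v) = 1.2333
VF = 3.842 * 1.2333 = 4.7383 m^(5/2)

4.7383 m^(5/2)


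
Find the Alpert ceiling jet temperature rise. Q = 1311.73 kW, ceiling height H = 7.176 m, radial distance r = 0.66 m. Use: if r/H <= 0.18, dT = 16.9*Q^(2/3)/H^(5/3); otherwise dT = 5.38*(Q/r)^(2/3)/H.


r/H = 0.66 / 7.176 = 0.091973
r/H <= 0.18, so dT = 16.9*Q^(2/3)/H^(5/3)
Q^(2/3) = 119.83
H^(5/3) = 26.698
dT = 16.9 * 119.83 / 26.698 = 75.854 K

75.854 K


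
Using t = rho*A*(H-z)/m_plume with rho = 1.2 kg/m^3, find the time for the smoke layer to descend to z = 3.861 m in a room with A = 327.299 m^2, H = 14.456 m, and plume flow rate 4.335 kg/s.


H - z = 10.595 m
t = 1.2 * 327.299 * 10.595 / 4.335 = 959.93 s

959.93 s


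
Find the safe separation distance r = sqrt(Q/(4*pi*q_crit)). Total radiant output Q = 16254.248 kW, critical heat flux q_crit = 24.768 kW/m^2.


4*pi*q_crit = 311.24
Q/(4*pi*q_crit) = 52.224
r = sqrt(52.224) = 7.2266 m

7.2266 m


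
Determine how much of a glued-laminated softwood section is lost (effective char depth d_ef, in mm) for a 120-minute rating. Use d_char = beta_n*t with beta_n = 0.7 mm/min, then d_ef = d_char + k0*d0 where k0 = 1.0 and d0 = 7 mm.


d_char = 0.7 * 120 = 84 mm
d_ef = 84 + 1.0*7 = 91 mm

91 mm


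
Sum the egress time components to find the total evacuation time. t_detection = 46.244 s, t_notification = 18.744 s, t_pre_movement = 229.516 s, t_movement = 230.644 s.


Total = 46.244 + 18.744 + 229.516 + 230.644 = 525.148 s

525.148 s


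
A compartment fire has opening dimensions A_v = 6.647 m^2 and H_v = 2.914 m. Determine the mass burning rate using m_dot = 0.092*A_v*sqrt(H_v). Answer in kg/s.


sqrt(H_v) = 1.7070
m_dot = 0.092 * 6.647 * 1.7070 = 1.0439 kg/s

1.0439 kg/s


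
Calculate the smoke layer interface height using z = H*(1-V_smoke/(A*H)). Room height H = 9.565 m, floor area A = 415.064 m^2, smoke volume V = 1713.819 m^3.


V/(A*H) = 0.43168
1 - 0.43168 = 0.56832
z = 9.565 * 0.56832 = 5.4360 m

5.4360 m


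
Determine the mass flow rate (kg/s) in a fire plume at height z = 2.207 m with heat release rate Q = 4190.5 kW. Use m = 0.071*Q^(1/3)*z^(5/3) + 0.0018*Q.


Q^(1/3) = 16.122
z^(5/3) = 3.7411
First term = 0.071 * 16.122 * 3.7411 = 4.2824
Second term = 0.0018 * 4190.5 = 7.5429
m = 11.825 kg/s

11.825 kg/s


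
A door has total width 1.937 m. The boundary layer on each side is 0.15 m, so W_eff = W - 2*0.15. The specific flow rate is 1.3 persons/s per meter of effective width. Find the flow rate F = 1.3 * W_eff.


W_eff = 1.937 - 0.30 = 1.637 m
F = 1.3 * 1.637 = 2.1281 persons/s

2.1281 persons/s


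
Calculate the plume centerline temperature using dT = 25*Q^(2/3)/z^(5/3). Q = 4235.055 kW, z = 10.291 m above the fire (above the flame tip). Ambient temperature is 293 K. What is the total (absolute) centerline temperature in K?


Q^(2/3) = 261.76
z^(5/3) = 48.689
dT = 25 * 261.76 / 48.689 = 134.41 K
T = 293 + 134.41 = 427.41 K

427.41 K


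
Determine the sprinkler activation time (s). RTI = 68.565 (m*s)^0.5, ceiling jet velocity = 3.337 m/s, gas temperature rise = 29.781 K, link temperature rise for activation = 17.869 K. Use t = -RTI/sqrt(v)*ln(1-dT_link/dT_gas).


dT_link/dT_gas = 0.60001
ln(1 - 0.60001) = -0.91632
t = -68.565 / sqrt(3.337) * -0.91632 = 34.393 s

34.393 s


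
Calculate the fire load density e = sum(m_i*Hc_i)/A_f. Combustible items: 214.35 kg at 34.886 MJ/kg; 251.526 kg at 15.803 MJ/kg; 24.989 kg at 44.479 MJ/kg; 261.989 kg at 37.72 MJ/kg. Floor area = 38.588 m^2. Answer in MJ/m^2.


Total energy = 214.35*34.886 + 251.526*15.803 + 24.989*44.479 + 261.989*37.72
= 7477.814 + 3974.865 + 1111.486 + 9882.225
= 22446.39 MJ
e = 22446.39 / 38.588 = 581.69 MJ/m^2

581.69 MJ/m^2


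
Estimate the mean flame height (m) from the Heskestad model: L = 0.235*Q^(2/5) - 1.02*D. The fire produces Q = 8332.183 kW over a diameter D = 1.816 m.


Q^(2/5) = 37.009
0.235 * Q^(2/5) = 8.6970
1.02 * D = 1.8523
L = 6.8447 m

6.8447 m


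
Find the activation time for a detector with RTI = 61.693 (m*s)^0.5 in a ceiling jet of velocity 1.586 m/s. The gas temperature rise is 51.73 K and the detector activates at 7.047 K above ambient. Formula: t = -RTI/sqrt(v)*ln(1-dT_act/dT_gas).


dT_act/dT_gas = 0.13623
ln(1 - 0.13623) = -0.14644
t = -61.693 / sqrt(1.586) * -0.14644 = 7.1739 s

7.1739 s


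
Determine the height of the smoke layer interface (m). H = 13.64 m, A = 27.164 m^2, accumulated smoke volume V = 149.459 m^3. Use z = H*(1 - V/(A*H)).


V/(A*H) = 0.40338
1 - 0.40338 = 0.59662
z = 13.64 * 0.59662 = 8.1379 m

8.1379 m


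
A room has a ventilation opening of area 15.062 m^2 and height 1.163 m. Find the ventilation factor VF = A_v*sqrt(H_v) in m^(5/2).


sqrt(H_v) = 1.0784
VF = 15.062 * 1.0784 = 16.243 m^(5/2)

16.243 m^(5/2)


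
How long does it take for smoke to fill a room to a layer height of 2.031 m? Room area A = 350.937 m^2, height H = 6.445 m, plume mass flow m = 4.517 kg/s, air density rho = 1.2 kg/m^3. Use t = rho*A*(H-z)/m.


H - z = 4.414 m
t = 1.2 * 350.937 * 4.414 / 4.517 = 411.52 s

411.52 s


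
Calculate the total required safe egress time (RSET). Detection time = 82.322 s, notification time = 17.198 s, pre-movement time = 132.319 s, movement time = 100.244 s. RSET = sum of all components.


Total = 82.322 + 17.198 + 132.319 + 100.244 = 332.083 s

332.083 s


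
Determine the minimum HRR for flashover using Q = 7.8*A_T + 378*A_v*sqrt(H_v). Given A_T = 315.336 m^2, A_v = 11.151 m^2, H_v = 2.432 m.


7.8*A_T = 2459.6
sqrt(H_v) = 1.5595
378*A_v*sqrt(H_v) = 6573.4
Q = 2459.6 + 6573.4 = 9033.0 kW

9033.0 kW


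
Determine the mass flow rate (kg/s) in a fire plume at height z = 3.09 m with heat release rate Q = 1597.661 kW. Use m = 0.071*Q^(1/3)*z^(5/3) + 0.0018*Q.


Q^(1/3) = 11.690
z^(5/3) = 6.5554
First term = 0.071 * 11.690 * 6.5554 = 5.4411
Second term = 0.0018 * 1597.661 = 2.8758
m = 8.3169 kg/s

8.3169 kg/s


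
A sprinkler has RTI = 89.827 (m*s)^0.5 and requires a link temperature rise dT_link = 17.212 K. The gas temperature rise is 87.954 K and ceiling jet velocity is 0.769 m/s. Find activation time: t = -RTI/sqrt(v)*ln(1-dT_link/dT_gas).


dT_link/dT_gas = 0.19569
ln(1 - 0.19569) = -0.21777
t = -89.827 / sqrt(0.769) * -0.21777 = 22.307 s

22.307 s


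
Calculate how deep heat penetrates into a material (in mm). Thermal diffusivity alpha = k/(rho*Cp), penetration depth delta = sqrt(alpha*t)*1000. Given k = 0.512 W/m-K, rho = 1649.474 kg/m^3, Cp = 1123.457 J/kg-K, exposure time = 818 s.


alpha = 0.512 / (1649.474 * 1123.457) = 2.7629e-07 m^2/s
alpha * t = 0.00022601
delta = sqrt(0.00022601) * 1000 = 15.034 mm

15.034 mm


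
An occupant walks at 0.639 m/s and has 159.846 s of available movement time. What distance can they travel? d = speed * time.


d = 0.639 * 159.846 = 102.14 m

102.14 m


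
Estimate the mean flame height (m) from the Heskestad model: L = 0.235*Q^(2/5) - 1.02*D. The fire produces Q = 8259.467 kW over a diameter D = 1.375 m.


Q^(2/5) = 36.879
0.235 * Q^(2/5) = 8.6666
1.02 * D = 1.4025
L = 7.2641 m

7.2641 m


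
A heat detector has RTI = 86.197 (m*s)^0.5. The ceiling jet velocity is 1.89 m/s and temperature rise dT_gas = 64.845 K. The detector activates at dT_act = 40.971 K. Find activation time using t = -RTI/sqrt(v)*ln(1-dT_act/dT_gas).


dT_act/dT_gas = 0.63183
ln(1 - 0.63183) = -0.99921
t = -86.197 / sqrt(1.89) * -0.99921 = 62.650 s

62.650 s


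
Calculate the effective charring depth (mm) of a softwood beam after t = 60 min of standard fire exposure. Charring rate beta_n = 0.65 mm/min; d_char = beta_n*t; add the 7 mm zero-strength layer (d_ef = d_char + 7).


d_char = 0.65 * 60 = 39 mm
d_ef = 39 + 1.0*7 = 46 mm

46 mm


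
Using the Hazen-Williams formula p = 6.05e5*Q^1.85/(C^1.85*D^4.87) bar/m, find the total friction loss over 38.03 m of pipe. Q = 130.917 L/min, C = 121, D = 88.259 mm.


Q^1.85 = 8249.8
C^1.85 = 7131.0
D^4.87 = 2.9912e+09
p/m = 0.00023399 bar/m
p_total = 0.00023399 * 38.03 = 0.0088987 bar

0.0088987 bar


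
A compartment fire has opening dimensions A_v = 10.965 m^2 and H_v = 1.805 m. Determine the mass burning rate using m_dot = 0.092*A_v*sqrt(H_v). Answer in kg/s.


sqrt(H_v) = 1.3435
m_dot = 0.092 * 10.965 * 1.3435 = 1.3553 kg/s

1.3553 kg/s


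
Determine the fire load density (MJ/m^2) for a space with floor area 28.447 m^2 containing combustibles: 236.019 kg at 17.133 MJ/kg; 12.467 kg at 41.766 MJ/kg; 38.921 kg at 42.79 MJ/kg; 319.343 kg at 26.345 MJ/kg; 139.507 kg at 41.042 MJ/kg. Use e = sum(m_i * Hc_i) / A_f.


Total energy = 236.019*17.133 + 12.467*41.766 + 38.921*42.79 + 319.343*26.345 + 139.507*41.042
= 4043.714 + 520.6967 + 1665.430 + 8413.091 + 5725.646
= 20368.58 MJ
e = 20368.58 / 28.447 = 716.02 MJ/m^2

716.02 MJ/m^2


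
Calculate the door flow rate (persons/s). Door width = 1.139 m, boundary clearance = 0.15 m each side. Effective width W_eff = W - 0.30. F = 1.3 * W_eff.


W_eff = 1.139 - 0.30 = 0.839 m
F = 1.3 * 0.839 = 1.0907 persons/s

1.0907 persons/s


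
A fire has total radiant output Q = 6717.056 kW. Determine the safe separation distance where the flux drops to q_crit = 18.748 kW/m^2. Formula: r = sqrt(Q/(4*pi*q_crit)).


4*pi*q_crit = 235.59
Q/(4*pi*q_crit) = 28.511
r = sqrt(28.511) = 5.3396 m

5.3396 m


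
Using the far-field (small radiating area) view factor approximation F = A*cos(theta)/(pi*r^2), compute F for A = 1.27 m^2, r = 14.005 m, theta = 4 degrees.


cos(4 deg) = 0.99756
pi*r^2 = 616.19
F = 1.27 * 0.99756 / 616.19 = 0.0020560

0.0020560


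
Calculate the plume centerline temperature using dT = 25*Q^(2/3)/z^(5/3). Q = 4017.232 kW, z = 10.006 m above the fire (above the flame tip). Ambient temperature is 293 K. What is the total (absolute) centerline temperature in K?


Q^(2/3) = 252.71
z^(5/3) = 46.462
dT = 25 * 252.71 / 46.462 = 135.97 K
T = 293 + 135.97 = 428.97 K

428.97 K


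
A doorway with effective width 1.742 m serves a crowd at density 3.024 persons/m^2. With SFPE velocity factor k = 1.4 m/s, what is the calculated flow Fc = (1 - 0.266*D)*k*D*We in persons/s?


1 - 0.266*D = 1 - 0.266*3.024 = 0.19562
Fs = 0.19562 * 1.4 * 3.024 = 0.82816 persons/(s*m)
Fc = 0.82816 * 1.742 = 1.4427 persons/s

1.4427 persons/s


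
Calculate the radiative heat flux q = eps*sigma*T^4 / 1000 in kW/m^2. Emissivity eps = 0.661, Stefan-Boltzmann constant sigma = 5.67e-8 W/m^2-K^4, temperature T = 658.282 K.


T^4 = 1.8778e+11
q = 0.661 * 5.67e-8 * 1.8778e+11 / 1000 = 7.0377 kW/m^2

7.0377 kW/m^2


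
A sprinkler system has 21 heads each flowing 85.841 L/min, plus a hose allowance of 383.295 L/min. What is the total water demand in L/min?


Sprinkler demand = 21 * 85.841 = 1802.661 L/min
Total = 1802.661 + 383.295 = 2185.956 L/min

2185.956 L/min


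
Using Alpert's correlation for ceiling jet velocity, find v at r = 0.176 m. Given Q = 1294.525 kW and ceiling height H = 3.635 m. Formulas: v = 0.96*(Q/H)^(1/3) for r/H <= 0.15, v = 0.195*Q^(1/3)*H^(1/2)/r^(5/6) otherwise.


r/H = 0.176 / 3.635 = 0.048418
r/H <= 0.15, so v = 0.96*(Q/H)^(1/3)
Q/H = 356.13
(Q/H)^(1/3) = 7.0882
v = 0.96 * 7.0882 = 6.8047 m/s

6.8047 m/s


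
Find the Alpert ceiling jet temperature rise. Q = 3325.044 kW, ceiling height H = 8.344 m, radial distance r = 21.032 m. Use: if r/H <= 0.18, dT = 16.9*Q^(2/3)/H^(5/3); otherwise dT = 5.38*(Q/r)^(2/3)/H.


r/H = 21.032 / 8.344 = 2.5206
r/H > 0.18, so dT = 5.38*(Q/r)^(2/3)/H
Q/r = 158.09
(Q/r)^(2/3) = 29.238
dT = 5.38 * 29.238 / 8.344 = 18.852 K

18.852 K


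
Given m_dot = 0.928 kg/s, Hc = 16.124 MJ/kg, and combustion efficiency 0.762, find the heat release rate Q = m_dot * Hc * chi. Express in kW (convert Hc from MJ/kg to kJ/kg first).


Hc = 16.124 MJ/kg = 16.124 * 1000 kJ/kg = 16124 kJ/kg
Q = 0.928 kg/s * 16124 kJ/kg * 0.762 = 11402 kW

11402 kW


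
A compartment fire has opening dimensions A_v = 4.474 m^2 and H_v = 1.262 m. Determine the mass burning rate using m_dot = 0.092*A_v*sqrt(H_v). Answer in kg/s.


sqrt(H_v) = 1.1234
m_dot = 0.092 * 4.474 * 1.1234 = 0.46240 kg/s

0.46240 kg/s


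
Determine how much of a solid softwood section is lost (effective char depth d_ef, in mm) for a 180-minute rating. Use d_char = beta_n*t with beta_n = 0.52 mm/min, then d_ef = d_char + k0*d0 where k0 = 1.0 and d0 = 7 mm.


d_char = 0.52 * 180 = 93.6 mm
d_ef = 93.6 + 1.0*7 = 100.6 mm

100.6 mm


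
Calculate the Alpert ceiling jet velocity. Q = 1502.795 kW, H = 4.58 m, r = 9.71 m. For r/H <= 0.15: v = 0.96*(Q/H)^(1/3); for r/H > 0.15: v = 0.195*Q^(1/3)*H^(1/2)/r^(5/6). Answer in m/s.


r/H = 9.71 / 4.58 = 2.1201
r/H > 0.15, so v = 0.195*Q^(1/3)*H^(1/2)/r^(5/6)
Q^(1/3) = 11.454
H^(1/2) = 2.1401
r^(5/6) = 6.6479
v = 0.195 * 11.454 * 2.1401 / 6.6479 = 0.71904 m/s

0.71904 m/s


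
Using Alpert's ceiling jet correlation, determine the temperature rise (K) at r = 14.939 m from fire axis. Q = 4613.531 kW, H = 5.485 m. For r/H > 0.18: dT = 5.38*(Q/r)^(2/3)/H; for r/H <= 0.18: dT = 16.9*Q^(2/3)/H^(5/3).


r/H = 14.939 / 5.485 = 2.7236
r/H > 0.18, so dT = 5.38*(Q/r)^(2/3)/H
Q/r = 308.82
(Q/r)^(2/3) = 45.689
dT = 5.38 * 45.689 / 5.485 = 44.814 K

44.814 K


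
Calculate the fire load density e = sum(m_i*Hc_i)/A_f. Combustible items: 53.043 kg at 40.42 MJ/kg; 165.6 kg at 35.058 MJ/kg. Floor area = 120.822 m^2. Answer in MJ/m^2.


Total energy = 53.043*40.42 + 165.6*35.058
= 2143.998 + 5805.605
= 7949.603 MJ
e = 7949.603 / 120.822 = 65.796 MJ/m^2

65.796 MJ/m^2


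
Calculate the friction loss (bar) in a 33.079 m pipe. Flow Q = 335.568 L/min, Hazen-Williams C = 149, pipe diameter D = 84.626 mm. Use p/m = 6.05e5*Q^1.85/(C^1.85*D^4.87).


Q^1.85 = 47065
C^1.85 = 10481
D^4.87 = 2.4375e+09
p/m = 0.0011146 bar/m
p_total = 0.0011146 * 33.079 = 0.036869 bar

0.036869 bar


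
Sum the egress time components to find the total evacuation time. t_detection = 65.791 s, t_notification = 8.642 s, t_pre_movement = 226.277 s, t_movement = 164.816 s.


Total = 65.791 + 8.642 + 226.277 + 164.816 = 465.526 s

465.526 s


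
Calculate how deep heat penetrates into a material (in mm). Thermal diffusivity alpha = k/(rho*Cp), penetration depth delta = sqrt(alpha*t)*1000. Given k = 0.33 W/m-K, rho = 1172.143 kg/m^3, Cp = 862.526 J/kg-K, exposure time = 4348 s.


alpha = 0.33 / (1172.143 * 862.526) = 3.2641e-07 m^2/s
alpha * t = 0.0014192
delta = sqrt(0.0014192) * 1000 = 37.673 mm

37.673 mm


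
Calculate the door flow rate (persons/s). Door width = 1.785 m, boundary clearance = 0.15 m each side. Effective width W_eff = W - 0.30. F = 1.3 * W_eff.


W_eff = 1.785 - 0.30 = 1.485 m
F = 1.3 * 1.485 = 1.9305 persons/s

1.9305 persons/s


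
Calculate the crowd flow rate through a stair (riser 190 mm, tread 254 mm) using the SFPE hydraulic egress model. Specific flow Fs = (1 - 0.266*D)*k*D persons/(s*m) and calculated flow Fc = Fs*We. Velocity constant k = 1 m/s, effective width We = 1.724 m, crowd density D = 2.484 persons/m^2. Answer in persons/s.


1 - 0.266*D = 1 - 0.266*2.484 = 0.33926
Fs = 0.33926 * 1 * 2.484 = 0.84271 persons/(s*m)
Fc = 0.84271 * 1.724 = 1.4528 persons/s

1.4528 persons/s


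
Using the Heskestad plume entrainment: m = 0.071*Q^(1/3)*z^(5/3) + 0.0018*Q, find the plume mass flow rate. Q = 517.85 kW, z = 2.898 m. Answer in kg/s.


Q^(1/3) = 8.0304
z^(5/3) = 5.8907
First term = 0.071 * 8.0304 * 5.8907 = 3.3586
Second term = 0.0018 * 517.85 = 0.93213
m = 4.2907 kg/s

4.2907 kg/s


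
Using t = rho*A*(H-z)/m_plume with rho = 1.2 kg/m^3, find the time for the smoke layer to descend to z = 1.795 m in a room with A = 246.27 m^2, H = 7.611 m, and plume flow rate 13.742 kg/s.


H - z = 5.816 m
t = 1.2 * 246.27 * 5.816 / 13.742 = 125.07 s

125.07 s


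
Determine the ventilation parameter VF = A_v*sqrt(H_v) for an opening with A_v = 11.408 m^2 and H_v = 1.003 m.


sqrt(H_v) = 1.0015
VF = 11.408 * 1.0015 = 11.425 m^(5/2)

11.425 m^(5/2)


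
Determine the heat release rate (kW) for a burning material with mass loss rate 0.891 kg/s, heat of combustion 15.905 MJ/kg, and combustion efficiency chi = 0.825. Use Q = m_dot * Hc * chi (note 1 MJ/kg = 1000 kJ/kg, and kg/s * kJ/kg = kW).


Hc = 15.905 MJ/kg = 15.905 * 1000 kJ/kg = 15905 kJ/kg
Q = 0.891 kg/s * 15905 kJ/kg * 0.825 = 11691 kW

11691 kW


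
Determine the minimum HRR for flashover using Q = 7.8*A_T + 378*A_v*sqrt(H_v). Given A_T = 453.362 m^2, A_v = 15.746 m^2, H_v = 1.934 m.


7.8*A_T = 3536.2
sqrt(H_v) = 1.3907
378*A_v*sqrt(H_v) = 8277.3
Q = 3536.2 + 8277.3 = 11814 kW

11814 kW


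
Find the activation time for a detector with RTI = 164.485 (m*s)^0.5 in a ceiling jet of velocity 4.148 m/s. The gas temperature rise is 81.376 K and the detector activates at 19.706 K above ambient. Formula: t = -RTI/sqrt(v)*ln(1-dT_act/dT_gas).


dT_act/dT_gas = 0.24216
ln(1 - 0.24216) = -0.27728
t = -164.485 / sqrt(4.148) * -0.27728 = 22.394 s

22.394 s


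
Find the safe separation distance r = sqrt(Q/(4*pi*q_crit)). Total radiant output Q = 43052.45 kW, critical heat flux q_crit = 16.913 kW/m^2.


4*pi*q_crit = 212.54
Q/(4*pi*q_crit) = 202.57
r = sqrt(202.57) = 14.233 m

14.233 m


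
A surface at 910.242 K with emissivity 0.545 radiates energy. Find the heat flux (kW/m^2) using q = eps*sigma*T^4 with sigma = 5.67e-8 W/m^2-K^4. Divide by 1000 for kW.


T^4 = 6.8648e+11
q = 0.545 * 5.67e-8 * 6.8648e+11 / 1000 = 21.213 kW/m^2

21.213 kW/m^2


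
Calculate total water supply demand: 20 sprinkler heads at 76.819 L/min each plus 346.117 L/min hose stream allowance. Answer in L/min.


Sprinkler demand = 20 * 76.819 = 1536.38 L/min
Total = 1536.38 + 346.117 = 1882.497 L/min

1882.497 L/min


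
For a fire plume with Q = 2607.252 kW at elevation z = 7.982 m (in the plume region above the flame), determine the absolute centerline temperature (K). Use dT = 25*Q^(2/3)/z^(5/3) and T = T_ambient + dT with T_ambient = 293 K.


Q^(2/3) = 189.43
z^(5/3) = 31.880
dT = 25 * 189.43 / 31.880 = 148.55 K
T = 293 + 148.55 = 441.55 K

441.55 K


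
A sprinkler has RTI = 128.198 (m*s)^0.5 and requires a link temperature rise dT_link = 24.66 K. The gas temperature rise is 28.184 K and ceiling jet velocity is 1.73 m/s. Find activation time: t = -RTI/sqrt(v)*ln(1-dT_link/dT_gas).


dT_link/dT_gas = 0.87496
ln(1 - 0.87496) = -2.0792
t = -128.198 / sqrt(1.73) * -2.0792 = 202.65 s

202.65 s


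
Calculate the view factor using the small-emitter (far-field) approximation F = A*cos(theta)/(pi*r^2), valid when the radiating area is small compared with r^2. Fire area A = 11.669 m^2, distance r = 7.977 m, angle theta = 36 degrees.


cos(36 deg) = 0.80902
pi*r^2 = 199.91
F = 11.669 * 0.80902 / 199.91 = 0.047224

0.047224


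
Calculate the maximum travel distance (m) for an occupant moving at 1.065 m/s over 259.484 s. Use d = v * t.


d = 1.065 * 259.484 = 276.35 m

276.35 m


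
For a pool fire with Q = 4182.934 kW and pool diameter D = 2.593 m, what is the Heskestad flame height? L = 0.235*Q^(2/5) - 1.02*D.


Q^(2/5) = 28.093
0.235 * Q^(2/5) = 6.6018
1.02 * D = 2.6449
L = 3.9569 m

3.9569 m


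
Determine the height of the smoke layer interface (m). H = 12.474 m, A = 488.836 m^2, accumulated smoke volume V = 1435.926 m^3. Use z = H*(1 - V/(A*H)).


V/(A*H) = 0.23548
1 - 0.23548 = 0.76452
z = 12.474 * 0.76452 = 9.5366 m

9.5366 m


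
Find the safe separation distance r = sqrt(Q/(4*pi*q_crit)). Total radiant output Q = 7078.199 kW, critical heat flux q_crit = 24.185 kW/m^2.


4*pi*q_crit = 303.92
Q/(4*pi*q_crit) = 23.290
r = sqrt(23.290) = 4.8260 m

4.8260 m


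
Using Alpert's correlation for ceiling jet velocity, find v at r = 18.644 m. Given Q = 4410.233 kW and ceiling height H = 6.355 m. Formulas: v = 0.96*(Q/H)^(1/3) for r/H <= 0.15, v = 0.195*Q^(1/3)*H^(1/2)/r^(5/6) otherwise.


r/H = 18.644 / 6.355 = 2.9338
r/H > 0.15, so v = 0.195*Q^(1/3)*H^(1/2)/r^(5/6)
Q^(1/3) = 16.399
H^(1/2) = 2.5209
r^(5/6) = 11.449
v = 0.195 * 16.399 * 2.5209 / 11.449 = 0.70409 m/s

0.70409 m/s


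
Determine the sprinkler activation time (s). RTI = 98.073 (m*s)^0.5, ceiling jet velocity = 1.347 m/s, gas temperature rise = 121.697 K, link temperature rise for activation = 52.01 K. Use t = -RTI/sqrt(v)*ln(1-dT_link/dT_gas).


dT_link/dT_gas = 0.42737
ln(1 - 0.42737) = -0.55752
t = -98.073 / sqrt(1.347) * -0.55752 = 47.111 s

47.111 s


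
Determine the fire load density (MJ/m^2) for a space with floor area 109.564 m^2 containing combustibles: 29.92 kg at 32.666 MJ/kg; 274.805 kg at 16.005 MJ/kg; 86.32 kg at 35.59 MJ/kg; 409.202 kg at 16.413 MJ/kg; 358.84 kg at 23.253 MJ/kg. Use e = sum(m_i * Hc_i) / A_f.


Total energy = 29.92*32.666 + 274.805*16.005 + 86.32*35.59 + 409.202*16.413 + 358.84*23.253
= 977.3667 + 4398.254 + 3072.129 + 6716.232 + 8344.107
= 23508.09 MJ
e = 23508.09 / 109.564 = 214.56 MJ/m^2

214.56 MJ/m^2


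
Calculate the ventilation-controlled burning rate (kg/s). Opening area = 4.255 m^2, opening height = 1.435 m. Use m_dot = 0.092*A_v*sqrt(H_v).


sqrt(H_v) = 1.1979
m_dot = 0.092 * 4.255 * 1.1979 = 0.46894 kg/s

0.46894 kg/s


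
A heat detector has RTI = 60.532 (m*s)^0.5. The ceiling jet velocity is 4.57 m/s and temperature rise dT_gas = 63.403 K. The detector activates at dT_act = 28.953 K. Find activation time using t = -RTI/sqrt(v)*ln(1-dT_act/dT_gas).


dT_act/dT_gas = 0.45665
ln(1 - 0.45665) = -0.61000
t = -60.532 / sqrt(4.57) * -0.61000 = 17.273 s

17.273 s


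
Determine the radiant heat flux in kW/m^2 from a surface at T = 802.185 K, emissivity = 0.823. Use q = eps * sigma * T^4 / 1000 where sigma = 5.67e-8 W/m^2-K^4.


T^4 = 4.1409e+11
q = 0.823 * 5.67e-8 * 4.1409e+11 / 1000 = 19.323 kW/m^2

19.323 kW/m^2


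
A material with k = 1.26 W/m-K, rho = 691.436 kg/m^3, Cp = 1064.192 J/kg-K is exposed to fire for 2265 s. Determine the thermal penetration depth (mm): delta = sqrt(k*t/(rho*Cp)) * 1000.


alpha = 1.26 / (691.436 * 1064.192) = 1.7124e-06 m^2/s
alpha * t = 0.0038785
delta = sqrt(0.0038785) * 1000 = 62.278 mm

62.278 mm


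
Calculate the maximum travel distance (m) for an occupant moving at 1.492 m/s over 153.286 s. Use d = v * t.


d = 1.492 * 153.286 = 228.70 m

228.70 m


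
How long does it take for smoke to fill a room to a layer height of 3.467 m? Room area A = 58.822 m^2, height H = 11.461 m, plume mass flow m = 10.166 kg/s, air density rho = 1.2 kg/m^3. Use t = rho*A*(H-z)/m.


H - z = 7.994 m
t = 1.2 * 58.822 * 7.994 / 10.166 = 55.505 s

55.505 s


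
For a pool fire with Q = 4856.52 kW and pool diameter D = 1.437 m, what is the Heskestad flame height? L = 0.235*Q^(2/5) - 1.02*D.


Q^(2/5) = 29.822
0.235 * Q^(2/5) = 7.0081
1.02 * D = 1.4657
L = 5.5423 m

5.5423 m


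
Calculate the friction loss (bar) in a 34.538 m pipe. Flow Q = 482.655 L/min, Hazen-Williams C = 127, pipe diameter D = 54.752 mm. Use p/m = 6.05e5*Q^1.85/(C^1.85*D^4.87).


Q^1.85 = 92199
C^1.85 = 7799.0
D^4.87 = 2.9242e+08
p/m = 0.024459 bar/m
p_total = 0.024459 * 34.538 = 0.84476 bar

0.84476 bar


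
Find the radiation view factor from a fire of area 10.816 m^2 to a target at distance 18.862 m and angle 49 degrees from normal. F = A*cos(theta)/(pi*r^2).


cos(49 deg) = 0.65606
pi*r^2 = 1117.7
F = 10.816 * 0.65606 / 1117.7 = 0.0063487

0.0063487


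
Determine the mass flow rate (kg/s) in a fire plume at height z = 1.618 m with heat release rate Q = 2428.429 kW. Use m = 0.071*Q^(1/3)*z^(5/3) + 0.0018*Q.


Q^(1/3) = 13.441
z^(5/3) = 2.2300
First term = 0.071 * 13.441 * 2.2300 = 2.1281
Second term = 0.0018 * 2428.429 = 4.3712
m = 6.4993 kg/s

6.4993 kg/s


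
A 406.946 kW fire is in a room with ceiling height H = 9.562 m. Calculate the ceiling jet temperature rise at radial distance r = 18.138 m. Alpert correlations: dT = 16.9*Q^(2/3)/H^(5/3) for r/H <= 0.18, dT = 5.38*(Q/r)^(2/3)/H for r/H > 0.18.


r/H = 18.138 / 9.562 = 1.8969
r/H > 0.18, so dT = 5.38*(Q/r)^(2/3)/H
Q/r = 22.436
(Q/r)^(2/3) = 7.9548
dT = 5.38 * 7.9548 / 9.562 = 4.4757 K

4.4757 K


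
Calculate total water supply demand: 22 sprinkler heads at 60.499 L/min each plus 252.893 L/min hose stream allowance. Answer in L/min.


Sprinkler demand = 22 * 60.499 = 1330.978 L/min
Total = 1330.978 + 252.893 = 1583.871 L/min

1583.871 L/min


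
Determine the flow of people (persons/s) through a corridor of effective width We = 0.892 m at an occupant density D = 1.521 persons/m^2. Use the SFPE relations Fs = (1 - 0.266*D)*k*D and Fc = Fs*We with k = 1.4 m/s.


1 - 0.266*D = 1 - 0.266*1.521 = 0.59541
Fs = 0.59541 * 1.4 * 1.521 = 1.2679 persons/(s*m)
Fc = 1.2679 * 0.892 = 1.1309 persons/s

1.1309 persons/s


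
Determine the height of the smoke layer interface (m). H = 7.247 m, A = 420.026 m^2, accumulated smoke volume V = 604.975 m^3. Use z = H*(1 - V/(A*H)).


V/(A*H) = 0.19875
1 - 0.19875 = 0.80125
z = 7.247 * 0.80125 = 5.8067 m

5.8067 m


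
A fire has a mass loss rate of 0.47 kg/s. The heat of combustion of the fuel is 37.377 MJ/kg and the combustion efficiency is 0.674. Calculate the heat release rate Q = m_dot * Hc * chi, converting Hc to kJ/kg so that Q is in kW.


Hc = 37.377 MJ/kg = 37.377 * 1000 kJ/kg = 37377 kJ/kg
Q = 0.47 kg/s * 37377 kJ/kg * 0.674 = 11840 kW

11840 kW


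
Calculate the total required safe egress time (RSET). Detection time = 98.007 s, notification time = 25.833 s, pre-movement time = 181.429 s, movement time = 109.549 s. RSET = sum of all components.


Total = 98.007 + 25.833 + 181.429 + 109.549 = 414.818 s

414.818 s


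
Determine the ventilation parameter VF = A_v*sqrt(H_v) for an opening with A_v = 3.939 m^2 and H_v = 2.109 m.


sqrt(H_v) = 1.4522
VF = 3.939 * 1.4522 = 5.7204 m^(5/2)

5.7204 m^(5/2)


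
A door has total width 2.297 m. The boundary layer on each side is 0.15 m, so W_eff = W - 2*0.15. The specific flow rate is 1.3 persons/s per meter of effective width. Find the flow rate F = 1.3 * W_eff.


W_eff = 2.297 - 0.30 = 1.997 m
F = 1.3 * 1.997 = 2.5961 persons/s

2.5961 persons/s


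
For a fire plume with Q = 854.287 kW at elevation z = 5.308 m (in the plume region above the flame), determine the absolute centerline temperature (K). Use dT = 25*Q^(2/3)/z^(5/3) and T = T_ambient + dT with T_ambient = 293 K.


Q^(2/3) = 90.033
z^(5/3) = 16.152
dT = 25 * 90.033 / 16.152 = 139.36 K
T = 293 + 139.36 = 432.36 K

432.36 K


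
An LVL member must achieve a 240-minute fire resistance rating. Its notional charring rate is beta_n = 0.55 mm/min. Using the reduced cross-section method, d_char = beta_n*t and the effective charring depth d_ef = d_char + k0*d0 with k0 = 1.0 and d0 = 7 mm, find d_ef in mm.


d_char = 0.55 * 240 = 132 mm
d_ef = 132 + 1.0*7 = 139 mm

139 mm


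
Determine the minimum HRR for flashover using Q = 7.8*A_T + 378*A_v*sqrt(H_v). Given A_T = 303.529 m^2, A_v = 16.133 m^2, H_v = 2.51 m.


7.8*A_T = 2367.5
sqrt(H_v) = 1.5843
378*A_v*sqrt(H_v) = 9661.5
Q = 2367.5 + 9661.5 = 12029 kW

12029 kW


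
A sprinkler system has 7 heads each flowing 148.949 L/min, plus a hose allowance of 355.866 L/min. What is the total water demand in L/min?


Sprinkler demand = 7 * 148.949 = 1042.643 L/min
Total = 1042.643 + 355.866 = 1398.509 L/min

1398.509 L/min


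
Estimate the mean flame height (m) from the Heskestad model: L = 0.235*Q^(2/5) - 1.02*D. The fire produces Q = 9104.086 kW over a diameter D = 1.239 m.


Q^(2/5) = 38.344
0.235 * Q^(2/5) = 9.0108
1.02 * D = 1.2638
L = 7.7470 m

7.7470 m


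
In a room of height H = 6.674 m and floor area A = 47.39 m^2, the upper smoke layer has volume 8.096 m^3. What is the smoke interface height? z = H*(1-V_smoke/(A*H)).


V/(A*H) = 0.025598
1 - 0.025598 = 0.97440
z = 6.674 * 0.97440 = 6.5032 m

6.5032 m


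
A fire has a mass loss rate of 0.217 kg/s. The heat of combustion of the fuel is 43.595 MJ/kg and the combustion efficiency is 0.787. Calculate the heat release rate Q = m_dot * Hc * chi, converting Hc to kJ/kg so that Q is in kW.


Hc = 43.595 MJ/kg = 43.595 * 1000 kJ/kg = 43595 kJ/kg
Q = 0.217 kg/s * 43595 kJ/kg * 0.787 = 7445.1 kW

7445.1 kW


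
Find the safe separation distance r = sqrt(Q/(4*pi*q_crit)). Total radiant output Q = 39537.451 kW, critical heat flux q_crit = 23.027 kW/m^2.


4*pi*q_crit = 289.37
Q/(4*pi*q_crit) = 136.63
r = sqrt(136.63) = 11.689 m

11.689 m


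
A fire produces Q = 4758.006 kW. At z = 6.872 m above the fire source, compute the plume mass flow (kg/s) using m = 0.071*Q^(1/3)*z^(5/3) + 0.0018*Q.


Q^(1/3) = 16.819
z^(5/3) = 24.839
First term = 0.071 * 16.819 * 24.839 = 29.662
Second term = 0.0018 * 4758.006 = 8.5644
m = 38.227 kg/s

38.227 kg/s


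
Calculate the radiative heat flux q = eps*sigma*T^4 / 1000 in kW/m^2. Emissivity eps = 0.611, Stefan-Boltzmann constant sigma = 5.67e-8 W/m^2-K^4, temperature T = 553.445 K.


T^4 = 9.3821e+10
q = 0.611 * 5.67e-8 * 9.3821e+10 / 1000 = 3.2503 kW/m^2

3.2503 kW/m^2


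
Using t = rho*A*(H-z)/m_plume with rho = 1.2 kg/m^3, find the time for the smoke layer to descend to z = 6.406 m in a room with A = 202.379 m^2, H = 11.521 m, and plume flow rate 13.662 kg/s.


H - z = 5.115 m
t = 1.2 * 202.379 * 5.115 / 13.662 = 90.924 s

90.924 s


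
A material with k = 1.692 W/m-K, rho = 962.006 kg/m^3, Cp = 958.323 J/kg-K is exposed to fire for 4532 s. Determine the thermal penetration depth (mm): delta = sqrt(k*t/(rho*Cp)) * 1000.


alpha = 1.692 / (962.006 * 958.323) = 1.8353e-06 m^2/s
alpha * t = 0.0083176
delta = sqrt(0.0083176) * 1000 = 91.201 mm

91.201 mm


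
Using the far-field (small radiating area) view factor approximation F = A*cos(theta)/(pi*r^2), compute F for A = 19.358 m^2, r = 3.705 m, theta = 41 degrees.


cos(41 deg) = 0.75471
pi*r^2 = 43.125
F = 19.358 * 0.75471 / 43.125 = 0.33878

0.33878


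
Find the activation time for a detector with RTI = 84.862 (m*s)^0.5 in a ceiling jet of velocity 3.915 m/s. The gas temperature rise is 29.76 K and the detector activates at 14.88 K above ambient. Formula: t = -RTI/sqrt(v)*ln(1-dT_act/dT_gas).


dT_act/dT_gas = 0.5
ln(1 - 0.5) = -0.69315
t = -84.862 / sqrt(3.915) * -0.69315 = 29.728 s

29.728 s


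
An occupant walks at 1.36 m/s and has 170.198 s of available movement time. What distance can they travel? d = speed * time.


d = 1.36 * 170.198 = 231.47 m

231.47 m


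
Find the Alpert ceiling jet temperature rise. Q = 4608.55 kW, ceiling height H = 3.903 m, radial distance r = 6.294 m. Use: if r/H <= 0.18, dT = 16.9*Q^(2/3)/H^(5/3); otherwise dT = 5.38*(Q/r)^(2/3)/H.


r/H = 6.294 / 3.903 = 1.6126
r/H > 0.18, so dT = 5.38*(Q/r)^(2/3)/H
Q/r = 732.21
(Q/r)^(2/3) = 81.238
dT = 5.38 * 81.238 / 3.903 = 111.98 K

111.98 K


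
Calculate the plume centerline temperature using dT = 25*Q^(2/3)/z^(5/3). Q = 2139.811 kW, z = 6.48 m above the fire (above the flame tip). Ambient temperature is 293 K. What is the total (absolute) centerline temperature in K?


Q^(2/3) = 166.05
z^(5/3) = 22.523
dT = 25 * 166.05 / 22.523 = 184.32 K
T = 293 + 184.32 = 477.32 K

477.32 K


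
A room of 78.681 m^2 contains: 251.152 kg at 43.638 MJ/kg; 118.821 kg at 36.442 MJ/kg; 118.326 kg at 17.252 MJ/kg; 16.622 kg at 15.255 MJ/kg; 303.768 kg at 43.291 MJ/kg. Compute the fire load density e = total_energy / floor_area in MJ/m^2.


Total energy = 251.152*43.638 + 118.821*36.442 + 118.326*17.252 + 16.622*15.255 + 303.768*43.291
= 10959.77 + 4330.075 + 2041.360 + 253.5686 + 13150.42
= 30735.20 MJ
e = 30735.20 / 78.681 = 390.63 MJ/m^2

390.63 MJ/m^2


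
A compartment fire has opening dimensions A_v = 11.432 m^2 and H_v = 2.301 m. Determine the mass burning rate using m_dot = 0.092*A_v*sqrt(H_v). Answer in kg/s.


sqrt(H_v) = 1.5169
m_dot = 0.092 * 11.432 * 1.5169 = 1.5954 kg/s

1.5954 kg/s


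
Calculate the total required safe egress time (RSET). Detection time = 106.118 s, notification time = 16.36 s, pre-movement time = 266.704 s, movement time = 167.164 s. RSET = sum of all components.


Total = 106.118 + 16.36 + 266.704 + 167.164 = 556.346 s

556.346 s


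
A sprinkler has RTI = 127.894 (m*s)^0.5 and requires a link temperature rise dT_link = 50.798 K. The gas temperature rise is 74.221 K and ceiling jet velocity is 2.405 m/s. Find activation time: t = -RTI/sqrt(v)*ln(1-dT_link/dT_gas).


dT_link/dT_gas = 0.68442
ln(1 - 0.68442) = -1.1533
t = -127.894 / sqrt(2.405) * -1.1533 = 95.114 s

95.114 s


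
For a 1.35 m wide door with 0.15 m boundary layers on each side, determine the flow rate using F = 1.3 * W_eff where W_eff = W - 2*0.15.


W_eff = 1.35 - 0.30 = 1.05 m
F = 1.3 * 1.05 = 1.365 persons/s

1.365 persons/s


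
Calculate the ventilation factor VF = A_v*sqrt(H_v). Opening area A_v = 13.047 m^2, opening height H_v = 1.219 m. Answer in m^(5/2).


sqrt(H_v) = 1.1041
VF = 13.047 * 1.1041 = 14.405 m^(5/2)

14.405 m^(5/2)


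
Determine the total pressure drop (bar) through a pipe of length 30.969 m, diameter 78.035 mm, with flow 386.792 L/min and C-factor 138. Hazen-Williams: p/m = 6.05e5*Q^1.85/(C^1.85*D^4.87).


Q^1.85 = 61212
C^1.85 = 9094.4
D^4.87 = 1.6423e+09
p/m = 0.0024795 bar/m
p_total = 0.0024795 * 30.969 = 0.076787 bar

0.076787 bar


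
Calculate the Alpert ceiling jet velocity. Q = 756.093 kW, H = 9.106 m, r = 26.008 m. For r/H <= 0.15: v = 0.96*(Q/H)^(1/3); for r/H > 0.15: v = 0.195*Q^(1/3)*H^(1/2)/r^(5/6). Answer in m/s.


r/H = 26.008 / 9.106 = 2.8561
r/H > 0.15, so v = 0.195*Q^(1/3)*H^(1/2)/r^(5/6)
Q^(1/3) = 9.1101
H^(1/2) = 3.0176
r^(5/6) = 15.110
v = 0.195 * 9.1101 * 3.0176 / 15.110 = 0.35479 m/s

0.35479 m/s


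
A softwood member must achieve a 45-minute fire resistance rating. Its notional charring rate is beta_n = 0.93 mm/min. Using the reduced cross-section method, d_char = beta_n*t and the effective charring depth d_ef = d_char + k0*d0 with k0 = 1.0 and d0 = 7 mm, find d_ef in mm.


d_char = 0.93 * 45 = 41.85 mm
d_ef = 41.85 + 1.0*7 = 48.85 mm

48.85 mm


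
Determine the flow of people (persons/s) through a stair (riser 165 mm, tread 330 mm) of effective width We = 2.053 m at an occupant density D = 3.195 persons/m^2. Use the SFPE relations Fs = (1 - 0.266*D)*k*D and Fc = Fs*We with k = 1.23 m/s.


1 - 0.266*D = 1 - 0.266*3.195 = 0.15013
Fs = 0.15013 * 1.23 * 3.195 = 0.58999 persons/(s*m)
Fc = 0.58999 * 2.053 = 1.2112 persons/s

1.2112 persons/s


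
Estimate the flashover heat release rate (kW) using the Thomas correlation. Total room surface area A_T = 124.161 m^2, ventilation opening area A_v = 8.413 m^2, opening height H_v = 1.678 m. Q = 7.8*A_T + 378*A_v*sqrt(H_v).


7.8*A_T = 968.46
sqrt(H_v) = 1.2954
378*A_v*sqrt(H_v) = 4119.4
Q = 968.46 + 4119.4 = 5087.9 kW

5087.9 kW


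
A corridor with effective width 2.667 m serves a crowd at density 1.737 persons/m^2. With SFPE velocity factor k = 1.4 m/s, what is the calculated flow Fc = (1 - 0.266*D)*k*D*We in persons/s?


1 - 0.266*D = 1 - 0.266*1.737 = 0.53796
Fs = 0.53796 * 1.4 * 1.737 = 1.3082 persons/(s*m)
Fc = 1.3082 * 2.667 = 3.4890 persons/s

3.4890 persons/s


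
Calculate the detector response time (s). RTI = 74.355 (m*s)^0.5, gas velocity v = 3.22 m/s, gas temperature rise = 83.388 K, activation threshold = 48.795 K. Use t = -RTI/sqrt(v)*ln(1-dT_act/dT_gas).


dT_act/dT_gas = 0.58516
ln(1 - 0.58516) = -0.87985
t = -74.355 / sqrt(3.22) * -0.87985 = 36.458 s

36.458 s


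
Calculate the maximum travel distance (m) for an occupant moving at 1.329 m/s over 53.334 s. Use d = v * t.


d = 1.329 * 53.334 = 70.881 m

70.881 m


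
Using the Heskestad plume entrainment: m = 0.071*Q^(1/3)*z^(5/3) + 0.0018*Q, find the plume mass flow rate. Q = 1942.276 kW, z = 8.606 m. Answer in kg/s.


Q^(1/3) = 12.477
z^(5/3) = 36.141
First term = 0.071 * 12.477 * 36.141 = 32.016
Second term = 0.0018 * 1942.276 = 3.4961
m = 35.512 kg/s

35.512 kg/s


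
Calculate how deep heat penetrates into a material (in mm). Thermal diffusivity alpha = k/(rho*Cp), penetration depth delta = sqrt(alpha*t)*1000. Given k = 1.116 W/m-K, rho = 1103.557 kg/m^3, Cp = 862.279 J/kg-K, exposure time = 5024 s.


alpha = 1.116 / (1103.557 * 862.279) = 1.1728e-06 m^2/s
alpha * t = 0.0058921
delta = sqrt(0.0058921) * 1000 = 76.760 mm

76.760 mm


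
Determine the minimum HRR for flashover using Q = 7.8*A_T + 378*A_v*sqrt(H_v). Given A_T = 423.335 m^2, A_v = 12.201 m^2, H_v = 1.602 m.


7.8*A_T = 3302.013
sqrt(H_v) = 1.2657
378*A_v*sqrt(H_v) = 5837.4
Q = 3302.013 + 5837.4 = 9139.4 kW

9139.4 kW


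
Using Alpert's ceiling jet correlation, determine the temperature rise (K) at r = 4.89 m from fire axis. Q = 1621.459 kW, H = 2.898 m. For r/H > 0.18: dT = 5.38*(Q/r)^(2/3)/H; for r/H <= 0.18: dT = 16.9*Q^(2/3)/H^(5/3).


r/H = 4.89 / 2.898 = 1.6874
r/H > 0.18, so dT = 5.38*(Q/r)^(2/3)/H
Q/r = 331.59
(Q/r)^(2/3) = 47.907
dT = 5.38 * 47.907 / 2.898 = 88.937 K

88.937 K


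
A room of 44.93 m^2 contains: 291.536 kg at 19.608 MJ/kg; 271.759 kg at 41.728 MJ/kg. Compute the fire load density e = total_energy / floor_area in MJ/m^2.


Total energy = 291.536*19.608 + 271.759*41.728
= 5716.438 + 11339.96
= 17056.40 MJ
e = 17056.40 / 44.93 = 379.62 MJ/m^2

379.62 MJ/m^2


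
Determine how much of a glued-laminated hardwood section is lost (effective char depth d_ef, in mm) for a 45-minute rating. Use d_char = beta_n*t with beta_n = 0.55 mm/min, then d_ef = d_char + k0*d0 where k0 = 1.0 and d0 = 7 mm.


d_char = 0.55 * 45 = 24.75 mm
d_ef = 24.75 + 1.0*7 = 31.75 mm

31.75 mm


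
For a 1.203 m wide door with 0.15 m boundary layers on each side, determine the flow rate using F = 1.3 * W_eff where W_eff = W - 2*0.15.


W_eff = 1.203 - 0.30 = 0.903 m
F = 1.3 * 0.903 = 1.1739 persons/s

1.1739 persons/s


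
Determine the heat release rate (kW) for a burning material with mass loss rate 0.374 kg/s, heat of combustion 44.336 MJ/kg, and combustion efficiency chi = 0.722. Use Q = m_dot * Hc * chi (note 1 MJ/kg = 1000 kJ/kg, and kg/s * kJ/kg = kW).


Hc = 44.336 MJ/kg = 44.336 * 1000 kJ/kg = 44336 kJ/kg
Q = 0.374 kg/s * 44336 kJ/kg * 0.722 = 11972 kW

11972 kW


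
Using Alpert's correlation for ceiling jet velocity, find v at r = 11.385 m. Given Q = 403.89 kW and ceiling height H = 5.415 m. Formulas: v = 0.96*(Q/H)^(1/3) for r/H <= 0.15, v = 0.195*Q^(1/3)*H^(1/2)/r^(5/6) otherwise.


r/H = 11.385 / 5.415 = 2.1025
r/H > 0.15, so v = 0.195*Q^(1/3)*H^(1/2)/r^(5/6)
Q^(1/3) = 7.3919
H^(1/2) = 2.3270
r^(5/6) = 7.5906
v = 0.195 * 7.3919 * 2.3270 / 7.5906 = 0.44189 m/s

0.44189 m/s


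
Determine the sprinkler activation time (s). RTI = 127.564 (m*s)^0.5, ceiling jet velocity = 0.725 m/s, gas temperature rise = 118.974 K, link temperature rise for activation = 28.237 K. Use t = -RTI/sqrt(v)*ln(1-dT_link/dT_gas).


dT_link/dT_gas = 0.23734
ln(1 - 0.23734) = -0.27094
t = -127.564 / sqrt(0.725) * -0.27094 = 40.591 s

40.591 s


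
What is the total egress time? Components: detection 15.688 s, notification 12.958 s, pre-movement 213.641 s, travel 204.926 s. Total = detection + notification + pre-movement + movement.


Total = 15.688 + 12.958 + 213.641 + 204.926 = 447.213 s

447.213 s


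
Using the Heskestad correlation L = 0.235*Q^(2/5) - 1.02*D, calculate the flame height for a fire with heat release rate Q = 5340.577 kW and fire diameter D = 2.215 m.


Q^(2/5) = 30.977
0.235 * Q^(2/5) = 7.2795
1.02 * D = 2.2593
L = 5.0202 m

5.0202 m


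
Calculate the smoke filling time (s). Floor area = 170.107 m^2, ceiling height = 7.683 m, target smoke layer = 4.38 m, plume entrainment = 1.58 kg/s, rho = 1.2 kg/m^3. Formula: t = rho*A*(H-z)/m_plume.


H - z = 3.303 m
t = 1.2 * 170.107 * 3.303 / 1.58 = 426.73 s

426.73 s


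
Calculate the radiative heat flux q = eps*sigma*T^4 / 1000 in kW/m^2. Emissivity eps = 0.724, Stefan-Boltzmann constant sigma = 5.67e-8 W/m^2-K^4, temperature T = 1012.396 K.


T^4 = 1.0505e+12
q = 0.724 * 5.67e-8 * 1.0505e+12 / 1000 = 43.124 kW/m^2

43.124 kW/m^2
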